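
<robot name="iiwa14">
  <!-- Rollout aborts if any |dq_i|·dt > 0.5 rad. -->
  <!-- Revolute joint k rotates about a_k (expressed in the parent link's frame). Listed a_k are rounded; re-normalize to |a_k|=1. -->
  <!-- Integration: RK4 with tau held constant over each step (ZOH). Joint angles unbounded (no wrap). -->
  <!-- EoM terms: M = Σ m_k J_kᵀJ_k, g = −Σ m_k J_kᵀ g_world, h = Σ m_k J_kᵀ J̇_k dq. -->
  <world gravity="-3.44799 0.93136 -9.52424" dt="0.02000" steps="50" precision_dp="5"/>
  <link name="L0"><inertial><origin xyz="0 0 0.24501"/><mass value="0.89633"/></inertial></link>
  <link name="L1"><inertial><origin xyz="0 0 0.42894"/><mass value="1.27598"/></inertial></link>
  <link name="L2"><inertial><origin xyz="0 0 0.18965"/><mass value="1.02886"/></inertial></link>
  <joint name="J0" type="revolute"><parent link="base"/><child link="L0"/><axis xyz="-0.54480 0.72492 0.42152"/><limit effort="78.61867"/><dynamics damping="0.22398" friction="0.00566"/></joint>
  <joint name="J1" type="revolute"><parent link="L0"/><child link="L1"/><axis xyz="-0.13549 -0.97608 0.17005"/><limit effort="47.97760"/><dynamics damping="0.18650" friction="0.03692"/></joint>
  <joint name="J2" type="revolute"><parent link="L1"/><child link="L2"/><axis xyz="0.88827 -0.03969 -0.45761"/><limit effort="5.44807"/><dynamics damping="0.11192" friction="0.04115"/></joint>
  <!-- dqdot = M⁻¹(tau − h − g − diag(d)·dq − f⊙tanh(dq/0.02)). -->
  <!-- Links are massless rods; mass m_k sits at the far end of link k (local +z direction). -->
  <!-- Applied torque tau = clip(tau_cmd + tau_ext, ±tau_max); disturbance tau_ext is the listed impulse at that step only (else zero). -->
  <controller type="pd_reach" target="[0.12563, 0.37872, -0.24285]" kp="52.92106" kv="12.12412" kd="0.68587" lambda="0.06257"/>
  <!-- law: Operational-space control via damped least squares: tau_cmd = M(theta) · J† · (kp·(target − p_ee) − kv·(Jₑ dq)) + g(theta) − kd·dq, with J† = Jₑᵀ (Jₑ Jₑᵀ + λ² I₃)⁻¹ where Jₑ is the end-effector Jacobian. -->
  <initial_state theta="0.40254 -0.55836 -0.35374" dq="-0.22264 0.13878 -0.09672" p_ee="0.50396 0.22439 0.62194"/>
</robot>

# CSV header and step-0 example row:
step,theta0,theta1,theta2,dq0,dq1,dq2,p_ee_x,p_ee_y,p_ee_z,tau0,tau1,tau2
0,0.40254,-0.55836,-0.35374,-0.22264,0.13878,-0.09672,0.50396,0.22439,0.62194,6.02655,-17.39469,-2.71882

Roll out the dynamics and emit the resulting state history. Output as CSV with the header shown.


step,theta0,theta1,theta2,dq0,dq1,dq2,p_ee_x,p_ee_y,p_ee_z,tau0,tau1,tau2
1,0.38969,-0.57233,-0.41745,-1.02586,-1.50943,-6.07324,0.50099,0.22490,0.61924,1.45654,-12.12488,1.91242
2,0.36956,-0.60780,-0.53136,-0.99333,-2.04375,-5.36455,0.49976,0.22540,0.60852,2.88319,-8.78999,0.84799
3,0.35024,-0.65316,-0.63815,-0.93920,-2.49633,-5.32397,0.50170,0.22320,0.59358,3.85293,-6.07424,0.52144
4,0.33291,-0.70607,-0.74281,-0.79354,-2.79886,-5.15344,0.50560,0.21986,0.57463,4.51216,-3.84430,0.22226
5,0.31912,-0.76399,-0.84380,-0.58596,-2.99857,-4.95548,0.51084,0.21628,0.55214,4.65537,-1.94438,0.01067
6,0.30991,-0.82515,-0.94066,-0.33477,-3.12192,-4.73845,0.51688,0.21316,0.52645,4.29395,-0.27610,-0.13963
7,0.30601,-0.88820,-1.03305,-0.05418,-3.18679,-4.50588,0.52329,0.21098,0.49787,3.49483,1.22605,-0.25543
8,0.30790,-0.95210,-1.12069,0.24500,-3.20457,-4.25923,0.52971,0.21002,0.46668,2.34022,2.60284,-0.35949
9,0.31587,-1.01595,-1.20329,0.55506,-3.18144,-3.99890,0.53580,0.21043,0.43314,0.90489,3.87554,-0.46917
10,0.33008,-1.07898,-1.28061,0.86956,-3.12101,-3.72797,0.54128,0.21227,0.39752,-0.73976,5.05077,-0.59419
11,0.35057,-1.14047,-1.35247,1.18282,-3.02537,-3.45082,0.54585,0.21551,0.36010,-2.52565,6.12436,-0.73859
12,0.37725,-1.19972,-1.41880,1.48944,-2.89612,-3.17288,0.54923,0.22004,0.32119,-4.38767,7.08503,-0.90172
13,0.40994,-1.25608,-1.47964,1.78396,-2.73518,-2.90004,0.55119,0.22574,0.28110,-6.26365,7.91796,-1.07950
14,0.44836,-1.30894,-1.53513,2.06072,-2.54532,-2.63808,0.55148,0.23241,0.24020,-8.09559,8.60802,-1.26574
15,0.49207,-1.35775,-1.58555,2.31393,-2.33052,-2.39207,0.54993,0.23985,0.19887,-9.83180,9.14271,-1.45324
16,0.54057,-1.40207,-1.63125,2.53789,-2.09595,-2.16596,0.54644,0.24784,0.15754,-11.42930,9.51449,-1.63488
17,0.59321,-1.44156,-1.67265,2.72745,-1.84791,-1.96244,0.54095,0.25615,0.11662,-12.85571,9.72239,-1.80431
18,0.64927,-1.47603,-1.71021,2.87845,-1.59334,-1.78287,0.53351,0.26456,0.07654,-14.09028,9.77268,-1.95648
19,0.70795,-1.50540,-1.74442,2.98830,-1.33939,-1.62745,0.52423,0.27288,0.03768,-15.12371,9.67853,-2.08791
20,0.76841,-1.52976,-1.77574,3.05620,-1.09282,-1.49542,0.51330,0.28095,0.00040,-15.95703,9.45876,-2.19676
21,0.82982,-1.54932,-1.80463,3.08333,-0.85950,-1.38527,0.50094,0.28865,-0.03503,-16.59967,9.13603,-2.28273
22,0.89140,-1.56438,-1.83150,3.07269,-0.64401,-1.29502,0.48741,0.29589,-0.06839,-17.06721,8.73469,-2.34678
23,0.95243,-1.57534,-1.85675,3.02867,-0.44951,-1.22236,0.47299,0.30262,-0.09953,-17.37904,8.27882,-2.39087
24,1.01230,-1.58263,-1.88068,2.95660,-0.27772,-1.16484,0.45794,0.30883,-0.12838,-17.55638,7.79053,-2.41757
25,1.07050,-1.58672,-1.90358,2.86223,-0.12903,-1.12003,0.44252,0.31452,-0.15491,-17.62061,7.28891,-2.42976
26,1.12664,-1.58805,-1.92568,2.75115,-0.00310,-1.08600,0.42694,0.31972,-0.17917,-17.59205,6.79086,-2.43010
27,1.18044,-1.58711,-1.94722,2.62790,0.09824,-1.06377,0.41139,0.32444,-0.20123,-17.48825,6.32307,-2.41943
28,1.23170,-1.58433,-1.96835,2.49812,0.18136,-1.04483,0.39605,0.32871,-0.22119,-17.32763,5.87543,-2.40503
29,1.28035,-1.58004,-1.98913,2.36584,0.24859,-1.03016,0.38105,0.33257,-0.23918,-17.12424,5.45152,-2.38650
30,1.32635,-1.57455,-2.00966,2.23405,0.30191,-1.01916,0.36648,0.33609,-0.25534,-16.88981,5.05525,-2.36486
31,1.36974,-1.56811,-2.03000,2.10505,0.34332,-1.01088,0.35244,0.33929,-0.26981,-16.63423,4.68861,-2.34134
32,1.41059,-1.56094,-2.05018,1.98057,0.37476,-1.00454,0.33895,0.34222,-0.28273,-16.36570,4.35208,-2.31687
33,1.44902,-1.55322,-2.07025,1.86178,0.39797,-0.99952,0.32607,0.34492,-0.29425,-16.09083,4.04511,-2.29217
34,1.48513,-1.54511,-2.09023,1.74948,0.41451,-0.99539,0.31381,0.34742,-0.30449,-15.81492,3.76646,-2.26772
35,1.51906,-1.53672,-2.11013,1.64410,0.42571,-0.99180,0.30217,0.34974,-0.31357,-15.54210,3.51447,-2.24384
36,1.55096,-1.52814,-2.12996,1.54584,0.43273,-0.98851,0.29115,0.35192,-0.32163,-15.27556,3.28727,-2.22073
37,1.58097,-1.51946,-2.14973,1.45467,0.43654,-0.98537,0.28073,0.35396,-0.32876,-15.01764,3.08291,-2.19850
38,1.60922,-1.51072,-2.16943,1.37044,0.43792,-0.98224,0.27089,0.35590,-0.33506,-14.77005,2.89944,-2.17718
39,1.63585,-1.50198,-2.18906,1.29290,0.43754,-0.97907,0.26162,0.35774,-0.34062,-14.53394,2.73500,-2.15678
40,1.66100,-1.49325,-2.20863,1.22170,0.43591,-0.97579,0.25287,0.35949,-0.34552,-14.31004,2.58785,-2.13724
41,1.68478,-1.48456,-2.22813,1.15647,0.43347,-0.97237,0.24463,0.36118,-0.34984,-14.09874,2.45638,-2.11852
42,1.70732,-1.47593,-2.24756,1.09682,0.43055,-0.96879,0.23686,0.36280,-0.35364,-13.90016,2.33911,-2.10054
43,1.72871,-1.46735,-2.26691,1.04234,0.42740,-0.96503,0.22954,0.36438,-0.35698,-13.71423,2.23471,-2.08323
44,1.74906,-1.45884,-2.28619,0.99261,0.42424,-0.96108,0.22264,0.36590,-0.35991,-13.54073,2.14199,-2.06649
45,1.76846,-1.45039,-2.30538,0.94723,0.42122,-0.95692,0.21613,0.36739,-0.36247,-13.37936,2.05988,-2.05026
46,1.78699,-1.44200,-2.32448,0.90581,0.41845,-0.95252,0.20998,0.36885,-0.36471,-13.22974,1.98740,-2.03444
47,1.80473,-1.43365,-2.34349,0.86797,0.41600,-0.94788,0.20417,0.37027,-0.36667,-13.09147,1.92373,-2.01898
48,1.82175,-1.42536,-2.36240,0.83334,0.41394,-0.94295,0.19868,0.37167,-0.36837,-12.96414,1.86809,-2.00379
49,1.83810,-1.41710,-2.38121,0.80159,0.41230,-0.93770,0.19348,0.37305,-0.36985,-12.84732,1.81983,-1.98881
50,1.85384,-1.40886,-2.39991,0.77237,0.41107,-0.93209,0.18856,0.37442,-0.37113,,,


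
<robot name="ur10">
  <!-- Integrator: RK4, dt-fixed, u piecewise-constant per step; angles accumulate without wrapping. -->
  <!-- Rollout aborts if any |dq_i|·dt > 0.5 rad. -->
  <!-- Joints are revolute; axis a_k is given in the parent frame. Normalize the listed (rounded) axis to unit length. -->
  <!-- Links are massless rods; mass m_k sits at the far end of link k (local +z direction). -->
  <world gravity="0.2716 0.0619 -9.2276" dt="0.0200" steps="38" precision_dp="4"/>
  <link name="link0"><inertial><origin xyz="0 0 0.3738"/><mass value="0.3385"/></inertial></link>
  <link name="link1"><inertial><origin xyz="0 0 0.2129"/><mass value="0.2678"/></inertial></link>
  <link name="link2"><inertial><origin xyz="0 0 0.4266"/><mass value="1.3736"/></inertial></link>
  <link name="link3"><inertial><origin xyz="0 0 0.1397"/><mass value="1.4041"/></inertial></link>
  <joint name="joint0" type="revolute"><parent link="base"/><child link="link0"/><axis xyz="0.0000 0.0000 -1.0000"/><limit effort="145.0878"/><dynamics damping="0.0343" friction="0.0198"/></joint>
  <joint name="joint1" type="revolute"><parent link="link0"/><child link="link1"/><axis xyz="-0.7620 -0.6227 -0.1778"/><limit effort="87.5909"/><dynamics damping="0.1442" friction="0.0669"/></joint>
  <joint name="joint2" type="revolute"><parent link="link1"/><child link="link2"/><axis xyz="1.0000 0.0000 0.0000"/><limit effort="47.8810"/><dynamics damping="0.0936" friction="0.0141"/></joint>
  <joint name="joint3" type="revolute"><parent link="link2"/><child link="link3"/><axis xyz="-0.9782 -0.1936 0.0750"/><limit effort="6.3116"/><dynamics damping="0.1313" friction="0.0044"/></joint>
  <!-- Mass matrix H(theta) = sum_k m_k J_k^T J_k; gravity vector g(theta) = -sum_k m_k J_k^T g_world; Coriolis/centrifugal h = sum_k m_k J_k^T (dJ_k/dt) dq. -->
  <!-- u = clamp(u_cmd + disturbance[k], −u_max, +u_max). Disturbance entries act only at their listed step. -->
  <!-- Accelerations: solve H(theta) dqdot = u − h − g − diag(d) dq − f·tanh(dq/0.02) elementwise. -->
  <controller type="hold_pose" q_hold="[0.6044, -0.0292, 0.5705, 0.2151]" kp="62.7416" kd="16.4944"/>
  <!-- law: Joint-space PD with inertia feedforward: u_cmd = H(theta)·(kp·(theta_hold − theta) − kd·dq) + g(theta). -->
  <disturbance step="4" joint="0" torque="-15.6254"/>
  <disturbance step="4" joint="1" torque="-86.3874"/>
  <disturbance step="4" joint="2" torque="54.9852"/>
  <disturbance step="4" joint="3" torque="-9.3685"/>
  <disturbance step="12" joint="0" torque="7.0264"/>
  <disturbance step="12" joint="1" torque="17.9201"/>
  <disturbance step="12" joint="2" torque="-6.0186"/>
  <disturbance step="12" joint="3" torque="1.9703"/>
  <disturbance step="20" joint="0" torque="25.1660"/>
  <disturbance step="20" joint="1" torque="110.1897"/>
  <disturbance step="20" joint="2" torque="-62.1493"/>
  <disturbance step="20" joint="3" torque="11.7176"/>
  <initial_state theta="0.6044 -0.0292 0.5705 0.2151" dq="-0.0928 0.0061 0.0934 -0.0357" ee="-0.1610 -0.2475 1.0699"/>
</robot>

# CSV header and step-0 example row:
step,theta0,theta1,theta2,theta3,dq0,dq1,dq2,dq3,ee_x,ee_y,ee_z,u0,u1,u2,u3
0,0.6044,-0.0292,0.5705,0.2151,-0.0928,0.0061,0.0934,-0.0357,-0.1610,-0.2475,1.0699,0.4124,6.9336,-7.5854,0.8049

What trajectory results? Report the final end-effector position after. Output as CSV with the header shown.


step,theta0,theta1,theta2,theta3,dq0,dq1,dq2,dq3,ee_x,ee_y,ee_z,u0,u1,u2,u3
1,0.6034,-0.0294,0.5717,0.2145,-0.0382,-0.0097,0.0484,-0.0185,-0.1611,-0.2484,1.0695,0.3370,6.5327,-7.3206,0.7577
2,0.6029,-0.0297,0.5724,0.2142,-0.0198,-0.0081,0.0289,-0.0099,-0.1611,-0.2489,1.0692,0.2807,6.2242,-7.1193,0.7225
3,0.6027,-0.0299,0.5728,0.2141,-0.0161,-0.0016,0.0204,-0.0044,-0.1612,-0.2493,1.0691,0.2408,5.9940,-6.9678,0.6962
4,0.6027,-0.0300,0.5730,0.2140,-0.0106,0.0011,0.0122,-0.0008,-0.1612,-0.2495,1.0690,-15.4131,-80.5614,47.8810,-6.3116
5,0.6058,-0.0435,0.5811,0.2556,0.3642,-1.3818,0.7346,3.9653,-0.1608,-0.2567,1.0655,5.5549,35.5010,-25.5777,3.1003
6,0.6140,-0.0677,0.5902,0.3125,0.4301,-1.0255,0.2206,1.8651,-0.1603,-0.2691,1.0594,4.1089,27.8620,-20.5457,2.4804
7,0.6208,-0.0842,0.5932,0.3384,0.2733,-0.6368,0.0672,0.7968,-0.1601,-0.2775,1.0554,3.0178,22.0707,-16.8208,1.9797
8,0.6245,-0.0937,0.5943,0.3485,0.1092,-0.3208,0.0355,0.2432,-0.1601,-0.2827,1.0530,2.2041,17.6825,-14.0588,1.5864
9,0.6253,-0.0977,0.5950,0.3504,-0.0063,-0.0965,0.0309,-0.0412,-0.1601,-0.2854,1.0517,1.6011,14.3667,-11.9992,1.2820
10,0.6247,-0.0983,0.5954,0.3482,-0.0318,0.0222,-0.0054,-0.1719,-0.1601,-0.2864,1.0514,1.1479,11.8813,-10.4584,1.0472
11,0.6245,-0.0975,0.5947,0.3442,0.0018,0.0663,-0.0660,-0.2243,-0.1601,-0.2860,1.0517,0.8168,10.0609,-9.3120,0.8702
12,0.6246,-0.0958,0.5931,0.3395,0.0096,0.1041,-0.0936,-0.2455,-0.1601,-0.2848,1.0524,7.6061,26.6287,-14.4757,2.7087
13,0.6249,-0.0899,0.5946,0.3451,0.0390,0.4753,0.2248,0.7637,-0.1608,-0.2805,1.0538,-1.9925,1.5182,-5.7286,-0.0280
14,0.6263,-0.0818,0.5971,0.3548,0.0821,0.3434,0.0429,0.2333,-0.1621,-0.2744,1.0555,-1.4576,2.3505,-5.7738,0.0826
15,0.6281,-0.0758,0.5969,0.3566,0.0753,0.2643,-0.0440,-0.0402,-0.1630,-0.2697,1.0572,-1.0549,3.0069,-5.8348,0.1597
16,0.6294,-0.0711,0.5956,0.3545,0.0506,0.2136,-0.0815,-0.1675,-0.1635,-0.2659,1.0587,-0.7515,3.5214,-5.8991,0.2136
17,0.6302,-0.0673,0.5938,0.3505,0.0288,0.1752,-0.1000,-0.2293,-0.1637,-0.2628,1.0601,-0.5231,3.9245,-5.9593,0.2549
18,0.6307,-0.0641,0.5917,0.3457,0.0143,0.1437,-0.1095,-0.2559,-0.1637,-0.2603,1.0613,-0.3522,4.2411,-6.0150,0.2878
19,0.6309,-0.0615,0.5894,0.3405,0.0084,0.1161,-0.1153,-0.2636,-0.1637,-0.2582,1.0624,-0.2253,4.4908,-6.0660,0.3150
20,0.6311,-0.0594,0.5871,0.3353,0.0063,0.0931,-0.1174,-0.2614,-0.1635,-0.2565,1.0634,25.0351,87.5909,-47.8810,6.3116
21,0.6789,-0.0711,0.5522,0.2991,5.2078,-1.4610,-3.6052,-3.3094,-0.1665,-0.2481,1.0692,-8.6617,-23.5072,7.7779,-1.6813
22,0.7615,-0.0913,0.4975,0.2492,2.7879,-0.4532,-1.7301,-1.7118,-0.1713,-0.2346,1.0774,-6.1886,-15.3284,3.0696,-1.0405
23,0.8026,-0.0957,0.4731,0.2240,1.2789,0.0270,-0.6954,-0.8455,-0.1741,-0.2251,1.0818,-4.3516,-9.5113,0.3669,-0.6087
24,0.8206,-0.0939,0.4638,0.2117,0.4985,0.1651,-0.2333,-0.4057,-0.1755,-0.2188,1.0842,-3.0166,-5.3115,-1.3575,-0.3036
25,0.8260,-0.0903,0.4615,0.2059,0.0501,0.1952,-0.0038,-0.1847,-0.1760,-0.2151,1.0854,-2.0544,-2.2462,-2.5712,-0.0767
26,0.8253,-0.0869,0.4620,0.2033,-0.1142,0.1336,0.0496,-0.0899,-0.1761,-0.2132,1.0859,-1.3731,0.0224,-3.4733,0.0969
27,0.8223,-0.0849,0.4631,0.2019,-0.1874,0.0699,0.0603,-0.0445,-0.1758,-0.2128,1.0860,-0.8858,1.7186,-4.1689,0.2312
28,0.8181,-0.0840,0.4643,0.2013,-0.2319,0.0253,0.0661,-0.0214,-0.1754,-0.2134,1.0859,-0.5363,2.9839,-4.7071,0.3348
29,0.8131,-0.0837,0.4658,0.2010,-0.2846,0.0106,0.0875,-0.0096,-0.1749,-0.2146,1.0856,-0.2867,3.9133,-5.1209,0.4142
30,0.8071,-0.0836,0.4677,0.2008,-0.3262,0.0080,0.1086,-0.0054,-0.1743,-0.2162,1.0851,-0.1101,4.5897,-5.4368,0.4748
31,0.8004,-0.0835,0.4699,0.2007,-0.3487,0.0074,0.1219,-0.0043,-0.1736,-0.2180,1.0845,0.0141,5.0796,-5.6764,0.5203
32,0.7935,-0.0834,0.4723,0.2006,-0.3570,0.0078,0.1290,-0.0039,-0.1730,-0.2200,1.0839,0.1006,5.4311,-5.8571,0.5542
33,0.7865,-0.0833,0.4749,0.2005,-0.3551,0.0083,0.1313,-0.0036,-0.1723,-0.2221,1.0833,0.1601,5.6801,-5.9920,0.5792
34,0.7796,-0.0832,0.4774,0.2004,-0.3463,0.0090,0.1301,-0.0033,-0.1717,-0.2241,1.0826,0.2003,5.8531,-6.0917,0.5973
35,0.7730,-0.0831,0.4799,0.2004,-0.3329,0.0095,0.1265,-0.0029,-0.1711,-0.2260,1.0820,0.2267,5.9702,-6.1645,0.6103
36,0.7666,-0.0830,0.4822,0.2003,-0.3168,0.0099,0.1213,-0.0024,-0.1705,-0.2278,1.0813,0.2431,6.0463,-6.2169,0.6195
37,0.7606,-0.0828,0.4845,0.2002,-0.2992,0.0103,0.1150,-0.0019,-0.1699,-0.2296,1.0808,0.2524,6.0925,-6.2538,0.6257
38,0.7549,-0.0827,0.4867,0.2002,-0.2809,0.0106,0.1082,-0.0014,-0.1693,-0.2312,1.0802,,,,
# final ee position (m): -0.1693 -0.2312 1.0802


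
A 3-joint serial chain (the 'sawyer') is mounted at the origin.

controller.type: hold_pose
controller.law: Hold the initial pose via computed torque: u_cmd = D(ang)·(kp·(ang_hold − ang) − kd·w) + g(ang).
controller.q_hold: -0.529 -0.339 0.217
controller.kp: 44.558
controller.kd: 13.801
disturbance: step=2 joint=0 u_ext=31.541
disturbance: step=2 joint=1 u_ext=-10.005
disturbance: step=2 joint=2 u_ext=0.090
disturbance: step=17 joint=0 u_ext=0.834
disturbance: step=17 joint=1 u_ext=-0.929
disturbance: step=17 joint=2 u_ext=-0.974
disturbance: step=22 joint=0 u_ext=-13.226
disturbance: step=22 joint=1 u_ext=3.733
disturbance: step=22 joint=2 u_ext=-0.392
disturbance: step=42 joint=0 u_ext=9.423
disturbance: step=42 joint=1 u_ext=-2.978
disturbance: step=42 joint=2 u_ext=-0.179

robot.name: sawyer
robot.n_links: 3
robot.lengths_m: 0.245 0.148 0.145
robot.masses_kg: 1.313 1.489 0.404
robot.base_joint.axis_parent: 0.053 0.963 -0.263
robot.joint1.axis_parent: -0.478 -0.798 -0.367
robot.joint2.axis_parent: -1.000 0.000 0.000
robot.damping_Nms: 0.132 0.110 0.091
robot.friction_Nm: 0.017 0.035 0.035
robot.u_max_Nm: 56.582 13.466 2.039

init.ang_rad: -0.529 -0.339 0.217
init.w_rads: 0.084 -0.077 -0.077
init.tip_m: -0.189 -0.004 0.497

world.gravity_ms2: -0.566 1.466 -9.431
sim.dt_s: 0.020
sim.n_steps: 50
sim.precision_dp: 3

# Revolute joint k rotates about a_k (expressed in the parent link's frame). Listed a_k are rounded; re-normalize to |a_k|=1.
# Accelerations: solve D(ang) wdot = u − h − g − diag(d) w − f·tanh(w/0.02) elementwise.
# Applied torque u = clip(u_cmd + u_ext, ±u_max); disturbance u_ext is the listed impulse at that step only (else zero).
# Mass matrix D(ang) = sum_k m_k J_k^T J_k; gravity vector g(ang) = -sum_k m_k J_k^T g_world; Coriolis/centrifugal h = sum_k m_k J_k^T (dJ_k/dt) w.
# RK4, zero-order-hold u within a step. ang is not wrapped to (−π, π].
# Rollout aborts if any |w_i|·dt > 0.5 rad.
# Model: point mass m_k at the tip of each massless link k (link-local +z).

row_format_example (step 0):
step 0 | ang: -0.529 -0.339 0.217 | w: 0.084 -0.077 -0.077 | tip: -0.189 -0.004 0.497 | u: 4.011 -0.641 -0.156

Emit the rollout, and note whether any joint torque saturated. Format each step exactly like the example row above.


step 1 | ang: -0.528 -0.340 0.216 | w: 0.068 -0.032 -0.018 | tip: -0.188 -0.004 0.497 | u: 4.128 -0.691 -0.167
step 2 | ang: -0.526 -0.341 0.216 | w: 0.053 -0.002 -0.019 | tip: -0.187 -0.004 0.497 | u: 35.765 -10.732 -0.081
step 3 | ang: -0.511 -0.347 0.236 | w: 1.534 -0.587 1.807 | tip: -0.179 -0.002 0.500 | u: -4.806 2.127 -0.173
step 4 | ang: -0.484 -0.354 0.261 | w: 1.165 -0.153 0.779 | tip: -0.165 0.002 0.504 | u: -2.967 1.528 -0.142
step 5 | ang: -0.464 -0.355 0.271 | w: 0.828 0.008 0.270 | tip: -0.155 0.003 0.507 | u: -1.488 1.060 -0.133
step 6 | ang: -0.450 -0.355 0.274 | w: 0.534 0.011 0.044 | tip: -0.149 0.004 0.509 | u: -0.299 0.700 -0.134
step 7 | ang: -0.442 -0.355 0.274 | w: 0.304 -0.009 -0.001 | tip: -0.145 0.004 0.510 | u: 0.657 0.406 -0.147
step 8 | ang: -0.437 -0.355 0.273 | w: 0.136 -0.010 -0.022 | tip: -0.143 0.004 0.511 | u: 1.426 0.166 -0.160
step 9 | ang: -0.436 -0.355 0.273 | w: 0.016 0.004 -0.036 | tip: -0.142 0.004 0.511 | u: 2.044 -0.030 -0.171
step 10 | ang: -0.436 -0.355 0.273 | w: -0.071 0.017 -0.052 | tip: -0.142 0.004 0.511 | u: 2.535 -0.186 -0.180
step 11 | ang: -0.438 -0.355 0.272 | w: -0.133 0.023 -0.052 | tip: -0.143 0.004 0.511 | u: 2.929 -0.311 -0.188
step 12 | ang: -0.442 -0.355 0.272 | w: -0.176 0.027 -0.053 | tip: -0.145 0.004 0.510 | u: 3.246 -0.411 -0.194
step 13 | ang: -0.445 -0.355 0.271 | w: -0.205 0.029 -0.052 | tip: -0.147 0.004 0.510 | u: 3.501 -0.492 -0.199
step 14 | ang: -0.450 -0.354 0.271 | w: -0.222 0.031 -0.052 | tip: -0.149 0.004 0.509 | u: 3.707 -0.557 -0.203
step 15 | ang: -0.454 -0.354 0.270 | w: -0.231 0.031 -0.052 | tip: -0.151 0.004 0.508 | u: 3.873 -0.610 -0.206
step 16 | ang: -0.459 -0.354 0.270 | w: -0.233 0.031 -0.052 | tip: -0.154 0.004 0.508 | u: 4.006 -0.652 -0.208
step 17 | ang: -0.464 -0.354 0.269 | w: -0.230 0.031 -0.052 | tip: -0.156 0.003 0.507 | u: 4.948 -1.616 -1.184
step 18 | ang: -0.469 -0.354 0.248 | w: -0.250 -0.067 -2.000 | tip: -0.157 0.000 0.507 | u: 3.960 -0.453 0.044
step 19 | ang: -0.474 -0.356 0.218 | w: -0.247 -0.108 -1.035 | tip: -0.158 -0.004 0.507 | u: 4.076 -0.537 -0.039
step 20 | ang: -0.478 -0.358 0.203 | w: -0.226 -0.076 -0.502 | tip: -0.160 -0.006 0.506 | u: 4.169 -0.605 -0.090
step 21 | ang: -0.483 -0.359 0.196 | w: -0.200 -0.025 -0.203 | tip: -0.161 -0.007 0.506 | u: 4.245 -0.659 -0.123
step 22 | ang: -0.486 -0.359 0.194 | w: -0.184 -0.005 -0.018 | tip: -0.163 -0.008 0.505 | u: -8.919 3.036 -0.537
step 23 | ang: -0.497 -0.359 0.180 | w: -0.903 -0.031 -1.293 | tip: -0.168 -0.010 0.504 | u: 8.174 -1.814 -0.060
step 24 | ang: -0.513 -0.360 0.161 | w: -0.673 -0.001 -0.615 | tip: -0.174 -0.013 0.502 | u: 7.467 -1.643 -0.109
step 25 | ang: -0.525 -0.360 0.153 | w: -0.499 0.007 -0.213 | tip: -0.180 -0.014 0.500 | u: 6.898 -1.493 -0.138
step 26 | ang: -0.533 -0.359 0.152 | w: -0.362 0.023 -0.016 | tip: -0.184 -0.015 0.498 | u: 6.440 -1.366 -0.152
step 27 | ang: -0.540 -0.359 0.152 | w: -0.254 0.044 0.033 | tip: -0.187 -0.015 0.497 | u: 6.073 -1.259 -0.153
step 28 | ang: -0.544 -0.358 0.153 | w: -0.177 0.040 0.033 | tip: -0.189 -0.015 0.496 | u: 5.778 -1.167 -0.147
step 29 | ang: -0.547 -0.357 0.153 | w: -0.118 0.034 0.031 | tip: -0.191 -0.015 0.496 | u: 5.540 -1.091 -0.143
step 30 | ang: -0.549 -0.357 0.154 | w: -0.074 0.027 0.032 | tip: -0.192 -0.014 0.495 | u: 5.350 -1.031 -0.139
step 31 | ang: -0.550 -0.356 0.154 | w: -0.040 0.021 0.035 | tip: -0.193 -0.014 0.495 | u: 5.196 -0.982 -0.137
step 32 | ang: -0.550 -0.356 0.154 | w: -0.015 0.016 0.038 | tip: -0.193 -0.014 0.495 | u: 5.074 -0.944 -0.135
step 33 | ang: -0.551 -0.355 0.155 | w: 0.003 0.011 0.042 | tip: -0.193 -0.014 0.495 | u: 4.978 -0.914 -0.134
step 34 | ang: -0.550 -0.355 0.155 | w: 0.015 0.008 0.044 | tip: -0.193 -0.014 0.495 | u: 4.905 -0.891 -0.133
step 35 | ang: -0.550 -0.354 0.156 | w: 0.024 0.006 0.044 | tip: -0.193 -0.014 0.495 | u: 4.847 -0.873 -0.132
step 36 | ang: -0.549 -0.354 0.156 | w: 0.030 0.006 0.044 | tip: -0.193 -0.014 0.495 | u: 4.802 -0.859 -0.132
step 37 | ang: -0.549 -0.354 0.157 | w: 0.034 0.005 0.044 | tip: -0.193 -0.014 0.495 | u: 4.765 -0.848 -0.132
step 38 | ang: -0.548 -0.353 0.157 | w: 0.037 0.005 0.044 | tip: -0.192 -0.014 0.495 | u: 4.736 -0.840 -0.132
step 39 | ang: -0.547 -0.353 0.158 | w: 0.038 0.005 0.044 | tip: -0.192 -0.014 0.495 | u: 4.712 -0.833 -0.132
step 40 | ang: -0.546 -0.353 0.158 | w: 0.038 0.005 0.044 | tip: -0.192 -0.014 0.496 | u: 4.693 -0.828 -0.132
step 41 | ang: -0.545 -0.353 0.158 | w: 0.037 0.005 0.044 | tip: -0.191 -0.013 0.496 | u: 4.678 -0.824 -0.132
step 42 | ang: -0.545 -0.352 0.159 | w: 0.036 0.005 0.044 | tip: -0.191 -0.013 0.496 | u: 14.089 -3.799 -0.311
step 43 | ang: -0.539 -0.352 0.159 | w: 0.535 0.023 0.049 | tip: -0.189 -0.013 0.497 | u: 1.937 0.042 -0.082
step 44 | ang: -0.530 -0.351 0.160 | w: 0.387 0.012 0.014 | tip: -0.184 -0.013 0.498 | u: 2.463 -0.120 -0.088
step 45 | ang: -0.523 -0.351 0.161 | w: 0.275 0.009 0.018 | tip: -0.181 -0.013 0.500 | u: 2.884 -0.255 -0.097
step 46 | ang: -0.518 -0.351 0.161 | w: 0.188 0.008 0.011 | tip: -0.179 -0.012 0.500 | u: 3.223 -0.362 -0.103
step 47 | ang: -0.515 -0.351 0.161 | w: 0.123 0.013 0.013 | tip: -0.178 -0.012 0.501 | u: 3.496 -0.451 -0.109
step 48 | ang: -0.513 -0.351 0.162 | w: 0.074 0.015 0.010 | tip: -0.177 -0.012 0.501 | u: 3.714 -0.522 -0.113
step 49 | ang: -0.512 -0.351 0.162 | w: 0.035 0.014 0.021 | tip: -0.176 -0.012 0.501 | u: 3.890 -0.579 -0.118
step 50 | ang: -0.512 -0.351 0.163 | w: 0.004 0.003 0.032 | tip: -0.176 -0.012 0.501
any joint saturated: no


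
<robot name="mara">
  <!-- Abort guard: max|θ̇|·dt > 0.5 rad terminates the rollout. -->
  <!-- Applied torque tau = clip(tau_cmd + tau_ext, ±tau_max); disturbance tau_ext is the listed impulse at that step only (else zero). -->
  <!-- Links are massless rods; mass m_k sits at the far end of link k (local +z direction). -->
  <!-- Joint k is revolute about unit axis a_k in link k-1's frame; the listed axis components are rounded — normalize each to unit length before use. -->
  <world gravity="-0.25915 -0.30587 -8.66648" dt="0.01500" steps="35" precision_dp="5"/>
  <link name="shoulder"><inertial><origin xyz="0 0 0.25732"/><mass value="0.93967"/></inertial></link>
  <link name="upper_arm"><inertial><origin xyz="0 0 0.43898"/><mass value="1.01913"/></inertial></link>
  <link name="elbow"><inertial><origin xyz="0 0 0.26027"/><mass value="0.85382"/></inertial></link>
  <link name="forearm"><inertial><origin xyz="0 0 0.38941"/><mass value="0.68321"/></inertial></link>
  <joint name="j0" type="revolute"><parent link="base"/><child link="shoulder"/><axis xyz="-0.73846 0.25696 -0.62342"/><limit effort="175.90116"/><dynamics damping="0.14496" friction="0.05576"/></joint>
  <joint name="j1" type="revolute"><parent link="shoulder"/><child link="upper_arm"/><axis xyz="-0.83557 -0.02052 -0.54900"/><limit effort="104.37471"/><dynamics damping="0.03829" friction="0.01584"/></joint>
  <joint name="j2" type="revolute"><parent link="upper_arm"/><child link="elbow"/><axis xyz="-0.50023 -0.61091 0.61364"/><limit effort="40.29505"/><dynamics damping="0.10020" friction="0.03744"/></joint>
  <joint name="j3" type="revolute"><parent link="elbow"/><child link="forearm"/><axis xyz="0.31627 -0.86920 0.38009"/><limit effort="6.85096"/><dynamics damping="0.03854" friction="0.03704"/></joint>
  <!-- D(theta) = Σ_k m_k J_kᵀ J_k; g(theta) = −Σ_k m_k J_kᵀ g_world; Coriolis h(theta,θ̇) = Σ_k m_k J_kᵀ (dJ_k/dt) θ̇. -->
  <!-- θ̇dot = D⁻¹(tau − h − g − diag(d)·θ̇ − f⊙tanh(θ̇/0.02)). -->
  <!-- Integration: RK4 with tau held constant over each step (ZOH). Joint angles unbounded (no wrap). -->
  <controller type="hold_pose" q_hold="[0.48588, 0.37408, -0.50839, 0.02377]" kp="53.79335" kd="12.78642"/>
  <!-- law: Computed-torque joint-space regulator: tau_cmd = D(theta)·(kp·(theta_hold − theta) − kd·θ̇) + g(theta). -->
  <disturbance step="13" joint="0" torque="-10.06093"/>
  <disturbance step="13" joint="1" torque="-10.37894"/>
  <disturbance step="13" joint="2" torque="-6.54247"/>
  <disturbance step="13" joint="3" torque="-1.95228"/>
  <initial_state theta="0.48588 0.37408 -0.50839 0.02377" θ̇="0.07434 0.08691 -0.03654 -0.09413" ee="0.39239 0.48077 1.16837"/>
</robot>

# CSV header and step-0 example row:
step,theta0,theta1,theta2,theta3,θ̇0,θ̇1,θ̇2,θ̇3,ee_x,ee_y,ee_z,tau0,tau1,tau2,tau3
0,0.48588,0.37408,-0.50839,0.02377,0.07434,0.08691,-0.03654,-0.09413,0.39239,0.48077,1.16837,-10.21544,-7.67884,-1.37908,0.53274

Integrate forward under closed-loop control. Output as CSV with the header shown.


step,theta0,theta1,theta2,theta3,θ̇0,θ̇1,θ̇2,θ̇3,ee_x,ee_y,ee_z,tau0,tau1,tau2,tau3
1,0.48690,0.37521,-0.50882,0.02252,0.06181,0.06438,-0.02084,-0.07230,0.39365,0.48171,1.16745,-9.89537,-7.46377,-1.32572,0.50262
2,0.48774,0.37605,-0.50906,0.02158,0.04995,0.04799,-0.01203,-0.05231,0.39463,0.48249,1.16672,-9.60852,-7.27035,-1.27482,0.47631
3,0.48841,0.37668,-0.50921,0.02093,0.03892,0.03635,-0.00813,-0.03447,0.39537,0.48312,1.16615,-9.35236,-7.09701,-1.22680,0.45344
4,0.48892,0.37716,-0.50931,0.02053,0.02894,0.02760,-0.00619,-0.02008,0.39591,0.48362,1.16572,-9.12460,-6.94226,-1.18245,0.43416
5,0.48929,0.37752,-0.50939,0.02030,0.01997,0.02075,-0.00436,-0.01036,0.39629,0.48400,1.16541,-8.92334,-6.80467,-1.14191,0.41905
6,0.48953,0.37779,-0.50944,0.02019,0.01225,0.01503,-0.00233,-0.00463,0.39653,0.48428,1.16520,-8.74703,-6.68286,-1.10490,0.40792
7,0.48966,0.37798,-0.50947,0.02015,0.00615,0.00978,-0.00047,-0.00106,0.39667,0.48448,1.16506,-8.59395,-6.57552,-1.07117,0.39980
8,0.48972,0.37809,-0.50946,0.02015,0.00155,0.00495,0.00093,0.00140,0.39673,0.48459,1.16499,-8.46183,-6.48142,-1.04060,0.39386
9,0.48972,0.37813,-0.50944,0.02019,-0.00190,0.00074,0.00184,0.00314,0.39673,0.48463,1.16498,-8.34807,-6.39931,-1.01313,0.38952
10,0.48967,0.37812,-0.50941,0.02024,-0.00451,-0.00278,0.00234,0.00435,0.39668,0.48462,1.16501,-8.25026,-6.32794,-0.98867,0.38634
11,0.48959,0.37805,-0.50937,0.02032,-0.00647,-0.00565,0.00259,0.00516,0.39659,0.48456,1.16507,-8.16627,-6.26610,-0.96709,0.38401
12,0.48948,0.37795,-0.50933,0.02040,-0.00790,-0.00795,0.00268,0.00568,0.39648,0.48446,1.16516,-8.09428,-6.21271,-0.94818,0.38228
13,0.48935,0.37782,-0.50929,0.02048,-0.00892,-0.00975,0.00268,0.00598,0.39635,0.48433,1.16527,-18.09365,-16.54569,-7.47419,-1.57129
14,0.48927,0.37753,-0.51255,0.02054,-0.00103,-0.03254,-0.43121,-0.00098,0.39624,0.48248,1.16580,-5.97534,-4.05960,0.37434,0.76732
15,0.48928,0.37693,-0.51816,0.02046,0.00200,-0.04629,-0.31875,-0.00820,0.39618,0.47929,1.16667,-6.17438,-4.28014,0.21137,0.71410
16,0.48932,0.37619,-0.52227,0.02032,0.00263,-0.05209,-0.23000,-0.00982,0.39609,0.47675,1.16739,-6.35546,-4.48109,0.06640,0.66468
17,0.48935,0.37540,-0.52518,0.02017,0.00202,-0.05330,-0.15886,-0.00926,0.39599,0.47476,1.16799,-6.52073,-4.66358,-0.06244,0.62030
18,0.48937,0.37461,-0.52713,0.02004,0.00090,-0.05189,-0.10145,-0.00792,0.39586,0.47325,1.16848,-6.67156,-4.82877,-0.17678,0.58110
19,0.48938,0.37385,-0.52830,0.01994,-0.00035,-0.04904,-0.05507,-0.00643,0.39572,0.47214,1.16888,-6.80897,-4.97781,-0.27807,0.54684
20,0.48936,0.37314,-0.52885,0.01985,-0.00177,-0.04471,-0.01884,-0.00469,0.39557,0.47137,1.16921,-6.93381,-5.11183,-0.36706,0.51715
21,0.48932,0.37254,-0.52896,0.01980,-0.00475,-0.03479,0.00196,-0.00067,0.39542,0.47087,1.16946,-7.04726,-5.23190,-0.44126,0.49200
22,0.48922,0.37211,-0.52886,0.01983,-0.00853,-0.02143,0.01110,0.00421,0.39525,0.47057,1.16965,-7.15079,-5.33890,-0.50204,0.47166
23,0.48907,0.37188,-0.52865,0.01992,-0.01124,-0.01006,0.01693,0.00796,0.39508,0.47045,1.16978,-7.24475,-5.43343,-0.55365,0.45536
24,0.48889,0.37179,-0.52836,0.02006,-0.01249,-0.00195,0.02188,0.01066,0.39491,0.47045,1.16987,-7.32910,-5.51615,-0.59805,0.44216
25,0.48870,0.37180,-0.52800,0.02024,-0.01269,0.00356,0.02623,0.01253,0.39475,0.47055,1.16993,-7.40403,-5.58826,-0.63636,0.43132
26,0.48851,0.37189,-0.52758,0.02043,-0.01237,0.00739,0.02979,0.01372,0.39460,0.47074,1.16995,-7.47009,-5.65106,-0.66946,0.42235
27,0.48833,0.37202,-0.52711,0.02064,-0.01182,0.01017,0.03249,0.01439,0.39446,0.47099,1.16994,-7.52795,-5.70572,-0.69806,0.41486
28,0.48816,0.37218,-0.52661,0.02086,-0.01121,0.01223,0.03435,0.01467,0.39433,0.47129,1.16992,-7.57835,-5.75319,-0.72273,0.40856
29,0.48799,0.37238,-0.52608,0.02108,-0.01060,0.01377,0.03545,0.01468,0.39421,0.47163,1.16988,-7.62201,-5.79431,-0.74396,0.40324
30,0.48784,0.37259,-0.52555,0.02130,-0.01003,0.01492,0.03588,0.01451,0.39410,0.47198,1.16982,-7.65963,-5.82981,-0.76217,0.39875
31,0.48769,0.37282,-0.52501,0.02152,-0.00949,0.01575,0.03576,0.01422,0.39400,0.47236,1.16976,-7.69186,-5.86032,-0.77773,0.39493
32,0.48755,0.37306,-0.52448,0.02173,-0.00900,0.01631,0.03520,0.01385,0.39391,0.47274,1.16969,-7.71930,-5.88642,-0.79098,0.39169
33,0.48742,0.37331,-0.52396,0.02193,-0.00854,0.01664,0.03428,0.01343,0.39383,0.47313,1.16961,-7.74250,-5.90864,-0.80221,0.38892
34,0.48730,0.37356,-0.52345,0.02213,-0.00811,0.01677,0.03311,0.01298,0.39375,0.47351,1.16953,-7.76196,-5.92745,-0.81167,0.38657
35,0.48718,0.37381,-0.52297,0.02232,-0.00771,0.01672,0.03175,0.01251,0.39368,0.47388,1.16945,,,,


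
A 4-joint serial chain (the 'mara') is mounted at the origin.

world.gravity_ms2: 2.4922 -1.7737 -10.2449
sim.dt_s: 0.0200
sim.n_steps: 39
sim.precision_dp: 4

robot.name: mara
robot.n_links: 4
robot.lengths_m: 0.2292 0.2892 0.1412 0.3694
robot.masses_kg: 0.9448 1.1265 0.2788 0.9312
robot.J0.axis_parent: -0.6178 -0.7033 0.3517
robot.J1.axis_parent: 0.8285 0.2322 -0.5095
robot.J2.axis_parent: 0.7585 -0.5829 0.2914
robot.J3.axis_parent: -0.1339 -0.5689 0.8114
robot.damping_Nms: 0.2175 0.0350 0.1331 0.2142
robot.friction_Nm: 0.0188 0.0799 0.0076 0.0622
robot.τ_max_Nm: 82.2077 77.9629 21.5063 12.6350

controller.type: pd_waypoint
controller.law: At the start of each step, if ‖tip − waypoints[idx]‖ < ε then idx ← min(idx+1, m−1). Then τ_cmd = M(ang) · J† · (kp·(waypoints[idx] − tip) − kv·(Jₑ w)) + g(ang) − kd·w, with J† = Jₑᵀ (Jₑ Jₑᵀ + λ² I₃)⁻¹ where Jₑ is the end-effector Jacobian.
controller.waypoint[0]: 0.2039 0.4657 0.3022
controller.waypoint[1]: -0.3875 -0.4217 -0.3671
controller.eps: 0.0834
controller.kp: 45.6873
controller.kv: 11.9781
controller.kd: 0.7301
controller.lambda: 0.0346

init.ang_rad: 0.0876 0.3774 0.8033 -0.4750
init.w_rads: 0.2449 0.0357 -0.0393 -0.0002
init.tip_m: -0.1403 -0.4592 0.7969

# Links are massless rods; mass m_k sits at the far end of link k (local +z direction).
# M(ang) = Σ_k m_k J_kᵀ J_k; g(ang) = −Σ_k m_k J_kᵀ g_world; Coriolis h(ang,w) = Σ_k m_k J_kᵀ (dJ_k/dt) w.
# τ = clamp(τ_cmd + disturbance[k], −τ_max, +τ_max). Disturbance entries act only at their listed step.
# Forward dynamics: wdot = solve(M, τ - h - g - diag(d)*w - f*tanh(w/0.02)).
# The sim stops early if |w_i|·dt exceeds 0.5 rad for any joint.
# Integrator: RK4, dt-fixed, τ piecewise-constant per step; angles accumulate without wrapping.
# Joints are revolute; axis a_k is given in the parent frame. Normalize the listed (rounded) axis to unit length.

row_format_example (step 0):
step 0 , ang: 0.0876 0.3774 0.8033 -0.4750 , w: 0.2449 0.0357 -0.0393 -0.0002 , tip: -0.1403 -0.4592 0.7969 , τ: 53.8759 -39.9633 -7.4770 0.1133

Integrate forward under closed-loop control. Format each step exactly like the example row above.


step 1 , ang: 0.0985 0.3307 0.8588 -0.5246 , w: 0.7895 -4.6871 5.5481 -4.3897 , tip: -0.1396 -0.4495 0.7943 , τ: 42.0563 -27.5998 -10.2083 3.0250
step 2 , ang: 0.1216 0.2273 0.9788 -0.6068 , w: 1.4688 -5.7631 6.5568 -3.6030 , tip: -0.1379 -0.4258 0.7894 , τ: 31.3288 -18.8268 -8.4093 1.1809
step 3 , ang: 0.1598 0.1143 1.1077 -0.6772 , w: 2.3146 -5.6017 6.4105 -3.3836 , tip: -0.1379 -0.3920 0.7863 , τ: 22.9445 -12.7507 -5.9062 0.2609
step 4 , ang: 0.2133 0.0069 1.2335 -0.7450 , w: 3.0199 -5.1666 6.2176 -3.3908 , tip: -0.1385 -0.3513 0.7838 , τ: 15.1806 -7.9067 -3.8362 -0.1654
step 5 , ang: 0.2785 -0.0916 1.3567 -0.8115 , w: 3.5103 -4.6770 6.1193 -3.2773 , tip: -0.1395 -0.3055 0.7804 , τ: 7.7985 -3.8215 -2.2850 -0.4480
step 6 , ang: 0.3517 -0.1797 1.4780 -0.8750 , w: 3.8152 -4.1200 6.0084 -3.1190 , tip: -0.1410 -0.2563 0.7749 , τ: 1.1809 -0.4456 -1.1419 -0.5487
step 7 , ang: 0.4290 -0.2568 1.5970 -0.9344 , w: 3.9334 -3.5754 5.8890 -2.8746 , tip: -0.1426 -0.2052 0.7666 , τ: -4.4411 2.3051 -0.3977 -0.5387
step 8 , ang: 0.5072 -0.3232 1.7131 -0.9888 , w: 3.8973 -3.0512 5.7194 -2.6353 , tip: -0.1441 -0.1536 0.7554 , τ: -8.9191 4.4572 0.0108 -0.3902
step 9 , ang: 0.5832 -0.3800 1.8257 -1.0379 , w: 3.7195 -2.6111 5.5331 -2.3460 , tip: -0.1452 -0.1026 0.7416 , τ: -12.2821 6.0978 0.1135 -0.1980
step 10 , ang: 0.6548 -0.4284 1.9340 -1.0822 , w: 3.4512 -2.2150 5.2907 -2.1370 , tip: -0.1455 -0.0531 0.7255 , τ: -14.6248 7.2652 0.0096 0.0938
step 11 , ang: 0.7201 -0.4701 2.0376 -1.1213 , w: 3.0959 -1.9393 5.0676 -1.8432 , tip: -0.1448 -0.0058 0.7076 , τ: -16.1106 8.0752 -0.2784 0.3158
step 12 , ang: 0.7783 -0.5060 2.1359 -1.1569 , w: 2.7281 -1.6534 4.7735 -1.7493 , tip: -0.1430 0.0387 0.6886 , τ: -16.9219 8.5401 -0.6179 0.6637
step 13 , ang: 0.8284 -0.5382 2.2294 -1.1877 , w: 2.3012 -1.5452 4.5729 -1.3912 , tip: -0.1399 0.0802 0.6690 , τ: -17.1768 8.8142 -1.0629 0.7547
step 14 , ang: 0.8709 -0.5662 2.3171 -1.2171 , w: 1.9508 -1.2713 4.2296 -1.5337 , tip: -0.1357 0.1186 0.6491 , τ: -17.1275 8.8246 -1.4101 1.1828
step 15 , ang: 0.9053 -0.5929 2.4009 -1.2407 , w: 1.5019 -1.3672 4.1235 -0.9131 , tip: -0.1303 0.1538 0.6294 , τ: -16.6523 8.8204 -1.8830 0.9485
step 16 , ang: 0.9330 -0.6155 2.4785 -1.2663 , w: 1.2654 -0.9336 3.6909 -1.5554 , tip: -0.1239 0.1860 0.6103 , τ: -16.3026 8.5444 -2.0889 1.6585
step 17 , ang: 0.9531 -0.6393 2.5535 -1.2829 , w: 0.7725 -1.3797 3.7587 -0.2828 , tip: -0.1165 0.2150 0.5918 , τ: -15.3144 8.4702 -2.5615 0.7935
step 18 , ang: 0.9686 -0.6574 2.6220 -1.3069 , w: 0.7413 -0.5300 3.1741 -1.8703 , tip: -0.1085 0.2415 0.5743 , τ: -15.1450 7.9904 -2.5456 2.1696
step 19 , ang: 0.9769 -0.6796 2.6893 -1.3170 , w: 0.1419 -1.5428 3.4464 0.4837 , tip: -0.0996 0.2649 0.5577 , τ: -13.6227 7.9941 -3.0172 0.3420
step 20 , ang: 0.9825 -0.6941 2.7497 -1.3397 , w: 0.3535 -0.1177 2.7290 -2.2794 , tip: -0.0905 0.2865 0.5423 , τ: -13.9626 7.3794 -2.7987 2.6196
step 21 , ang: 0.9821 -0.7139 2.8095 -1.3471 , w: -0.3404 -1.6764 3.1099 1.0529 , tip: -0.0808 0.3053 0.5279 , τ: -11.9594 7.4844 -3.2198 -0.0851
step 22 , ang: 0.9796 -0.7275 2.8637 -1.3646 , w: 0.0244 0.0879 2.4340 -2.2876 , tip: -0.0712 0.3226 0.5147 , τ: -12.7102 6.8185 -2.9373 2.6527
step 23 , ang: 0.9730 -0.7441 2.9164 -1.3722 , w: -0.6278 -1.5661 2.7233 1.0706 , tip: -0.0612 0.3377 0.5025 , τ: -10.6254 6.9499 -3.2082 -0.1462
step 24 , ang: 0.9641 -0.7589 2.9650 -1.3824 , w: -0.3143 -0.0746 2.2313 -1.6974 , tip: -0.0513 0.3514 0.4914 , τ: -11.2657 6.3689 -2.9737 2.1320
step 25 , ang: 0.9534 -0.7723 3.0116 -1.3908 , w: -0.7342 -1.1811 2.3616 0.6022 , tip: -0.0415 0.3635 0.4812 , τ: -9.6984 6.3885 -3.0946 0.1559
step 26 , ang: 0.9400 -0.7877 3.0549 -1.3956 , w: -0.6237 -0.4404 2.0142 -0.8807 , tip: -0.0317 0.3742 0.4720 , τ: -9.8088 6.0193 -2.8903 1.3724
step 27 , ang: 0.9258 -0.8009 3.0956 -1.4022 , w: -0.7979 -0.8610 2.0158 0.1142 , tip: -0.0222 0.3838 0.4635 , τ: -8.9402 5.9312 -2.9113 0.4747
step 28 , ang: 0.9097 -0.8161 3.1334 -1.4052 , w: -0.8221 -0.6969 1.7755 -0.3298 , tip: -0.0129 0.3923 0.4558 , τ: -8.6643 5.7446 -2.7498 0.8123
step 29 , ang: 0.8928 -0.8307 3.1685 -1.4086 , w: -0.8712 -0.7708 1.7223 -0.0264 , tip: -0.0038 0.3999 0.4488 , τ: -8.2110 5.6314 -2.7284 0.5034
step 30 , ang: 0.8750 -0.8460 3.2013 -1.4100 , w: -0.9134 -0.7815 1.5468 -0.1004 , tip: 0.0050 0.4066 0.4423 , τ: -7.8905 5.5480 -2.6068 0.5215
step 31 , ang: 0.8567 -0.8614 3.2316 -1.4112 , w: -0.9261 -0.7733 1.4703 -0.0188 , tip: 0.0136 0.4126 0.4362 , τ: -7.6027 5.4718 -2.5647 0.4057
step 32 , ang: 0.8380 -0.8768 3.2598 -1.4117 , w: -0.9473 -0.7856 1.3444 -0.0256 , tip: 0.0219 0.4179 0.4306 , τ: -7.3466 5.4327 -2.4793 0.3661
step 33 , ang: 0.8192 -0.8922 3.2861 -1.4120 , w: -0.9503 -0.7682 1.2588 -0.0174 , tip: 0.0299 0.4226 0.4254 , τ: -7.1251 5.3934 -2.4257 0.3152
step 34 , ang: 0.8002 -0.9072 3.3106 -1.4120 , w: -0.9524 -0.7581 1.1726 -0.0124 , tip: 0.0377 0.4267 0.4205 , τ: -6.9171 5.3701 -2.3674 0.2665
step 35 , ang: 0.7813 -0.9220 3.3336 -1.4119 , w: -0.9473 -0.7391 1.1018 -0.0029 , tip: 0.0452 0.4304 0.4159 , τ: -6.7236 5.3492 -2.3178 0.2139
step 36 , ang: 0.7626 -0.9364 3.3552 -1.4117 , w: -0.9399 -0.7203 1.0338 0.0012 , tip: 0.0524 0.4337 0.4116 , τ: -6.5387 5.3331 -2.2665 0.1658
step 37 , ang: 0.7440 -0.9504 3.3755 -1.4115 , w: -0.9289 -0.6977 0.9738 0.0041 , tip: 0.0594 0.4366 0.4076 , τ: -6.3613 5.3172 -2.2179 0.1192
step 38 , ang: 0.7256 -0.9640 3.3946 -1.4112 , w: -0.9157 -0.6743 0.9185 0.0059 , tip: 0.0661 0.4391 0.4037 , τ: -6.1891 5.3020 -2.1698 0.0739
step 39 , ang: 0.7075 -0.9770 3.4126 -1.4109 , w: -0.9002 -0.6498 0.8692 0.0092 , tip: 0.0726 0.4413 0.4001


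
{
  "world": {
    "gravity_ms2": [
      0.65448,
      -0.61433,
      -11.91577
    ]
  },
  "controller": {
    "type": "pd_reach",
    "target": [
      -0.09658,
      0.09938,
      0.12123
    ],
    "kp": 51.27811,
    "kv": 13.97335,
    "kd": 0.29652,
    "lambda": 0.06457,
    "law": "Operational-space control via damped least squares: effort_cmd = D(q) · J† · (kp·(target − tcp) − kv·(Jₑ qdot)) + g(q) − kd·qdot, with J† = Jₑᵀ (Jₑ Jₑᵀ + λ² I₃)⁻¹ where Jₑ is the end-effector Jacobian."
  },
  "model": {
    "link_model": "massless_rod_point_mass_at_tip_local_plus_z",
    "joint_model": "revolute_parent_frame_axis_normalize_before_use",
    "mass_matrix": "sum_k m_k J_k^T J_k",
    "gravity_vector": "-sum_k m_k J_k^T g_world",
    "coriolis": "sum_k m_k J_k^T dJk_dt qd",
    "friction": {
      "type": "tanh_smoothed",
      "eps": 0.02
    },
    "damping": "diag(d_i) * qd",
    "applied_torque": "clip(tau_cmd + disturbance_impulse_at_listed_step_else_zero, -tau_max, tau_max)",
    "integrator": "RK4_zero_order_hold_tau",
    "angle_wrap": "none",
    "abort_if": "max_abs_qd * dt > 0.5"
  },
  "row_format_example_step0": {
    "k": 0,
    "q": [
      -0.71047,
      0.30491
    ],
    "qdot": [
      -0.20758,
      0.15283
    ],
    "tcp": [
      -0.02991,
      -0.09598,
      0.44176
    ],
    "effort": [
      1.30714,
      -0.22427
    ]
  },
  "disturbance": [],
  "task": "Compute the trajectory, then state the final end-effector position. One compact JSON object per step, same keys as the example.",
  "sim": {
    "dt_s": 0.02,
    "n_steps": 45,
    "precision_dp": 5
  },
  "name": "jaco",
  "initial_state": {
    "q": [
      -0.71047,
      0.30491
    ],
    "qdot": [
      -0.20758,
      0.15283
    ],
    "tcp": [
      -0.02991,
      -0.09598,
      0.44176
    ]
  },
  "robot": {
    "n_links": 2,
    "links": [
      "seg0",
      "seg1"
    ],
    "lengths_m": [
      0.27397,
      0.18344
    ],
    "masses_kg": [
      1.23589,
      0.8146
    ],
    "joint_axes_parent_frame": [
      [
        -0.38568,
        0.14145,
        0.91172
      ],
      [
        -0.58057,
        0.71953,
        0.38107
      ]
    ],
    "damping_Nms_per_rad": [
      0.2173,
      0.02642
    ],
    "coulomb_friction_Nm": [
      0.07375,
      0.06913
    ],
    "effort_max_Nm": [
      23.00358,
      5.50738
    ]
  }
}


{"k":1,"q":[-0.71037,0.30317],"qdot":[0.16988,-0.25661],"tcp":[-0.03019,-0.09601,0.44179],"effort":[1.09597,-0.10398]}
{"k":2,"q":[-0.70677,0.29913],"qdot":[0.19074,-0.1495],"tcp":[-0.03032,-0.09562,0.44198],"effort":[1.03964,-0.17217]}
{"k":3,"q":[-0.70264,0.29649],"qdot":[0.22165,-0.11485],"tcp":[-0.03015,-0.09511,0.44218],"effort":[0.99897,-0.20096]}
{"k":4,"q":[-0.69798,0.29436],"qdot":[0.24456,-0.09887],"tcp":[-0.02981,-0.09451,0.44239],"effort":[0.97223,-0.21613]}
{"k":5,"q":[-0.69294,0.29247],"qdot":[0.26057,-0.09024],"tcp":[-0.02937,-0.09384,0.44261],"effort":[0.95447,-0.22467]}
{"k":6,"q":[-0.68761,0.29072],"qdot":[0.27215,-0.08544],"tcp":[-0.02887,-0.09313,0.44284],"effort":[0.94214,-0.2295]}
{"k":7,"q":[-0.68208,0.28904],"qdot":[0.28106,-0.08281],"tcp":[-0.02834,-0.09239,0.44308],"effort":[0.93302,-0.23215]}
{"k":8,"q":[-0.6764,0.2874],"qdot":[0.28839,-0.08147],"tcp":[-0.02778,-0.09162,0.44332],"effort":[0.92579,-0.2335]}
{"k":9,"q":[-0.67057,0.28579],"qdot":[0.2948,-0.08086],"tcp":[-0.02719,-0.09082,0.44357],"effort":[0.91963,-0.2341]}
{"k":10,"q":[-0.66462,0.28418],"qdot":[0.30069,-0.08068],"tcp":[-0.0266,-0.09,0.44381],"effort":[0.91408,-0.23426]}
{"k":11,"q":[-0.65856,0.28257],"qdot":[0.30629,-0.08073],"tcp":[-0.02599,-0.08917,0.44406],"effort":[0.90884,-0.23416]}
{"k":12,"q":[-0.65238,0.28096],"qdot":[0.31174,-0.0809],"tcp":[-0.02537,-0.08831,0.44431],"effort":[0.90374,-0.23392]}
{"k":13,"q":[-0.6461,0.27935],"qdot":[0.31713,-0.08112],"tcp":[-0.02473,-0.08744,0.44456],"effort":[0.89867,-0.23361]}
{"k":14,"q":[-0.63971,0.27773],"qdot":[0.32249,-0.08135],"tcp":[-0.02409,-0.08655,0.44482],"effort":[0.89358,-0.23327]}
{"k":15,"q":[-0.63321,0.27611],"qdot":[0.32787,-0.08155],"tcp":[-0.02344,-0.08564,0.44507],"effort":[0.88842,-0.23292]}
{"k":16,"q":[-0.62661,0.27448],"qdot":[0.33328,-0.08171],"tcp":[-0.02278,-0.0847,0.44532],"effort":[0.88318,-0.23259]}
{"k":17,"q":[-0.61989,0.27286],"qdot":[0.33873,-0.08181],"tcp":[-0.02211,-0.08375,0.44558],"effort":[0.87782,-0.23229]}
{"k":18,"q":[-0.61307,0.27123],"qdot":[0.34422,-0.08186],"tcp":[-0.02143,-0.08278,0.44584],"effort":[0.87235,-0.23201]}
{"k":19,"q":[-0.60614,0.2696],"qdot":[0.34975,-0.08183],"tcp":[-0.02074,-0.08179,0.44609],"effort":[0.86676,-0.23178]}
{"k":20,"q":[-0.5991,0.26797],"qdot":[0.35533,-0.08173],"tcp":[-0.02004,-0.08078,0.44635],"effort":[0.86104,-0.23158]}
{"k":21,"q":[-0.59194,0.26634],"qdot":[0.36095,-0.08154],"tcp":[-0.01933,-0.07975,0.44661],"effort":[0.85518,-0.23144]}
{"k":22,"q":[-0.58467,0.26472],"qdot":[0.36661,-0.08127],"tcp":[-0.01861,-0.07869,0.44687],"effort":[0.84918,-0.23135]}
{"k":23,"q":[-0.57729,0.26311],"qdot":[0.37232,-0.0809],"tcp":[-0.01788,-0.07762,0.44713],"effort":[0.84304,-0.23131]}
{"k":24,"q":[-0.56979,0.2615],"qdot":[0.37806,-0.08043],"tcp":[-0.01714,-0.07652,0.44739],"effort":[0.83676,-0.23133]}
{"k":25,"q":[-0.56218,0.25991],"qdot":[0.38384,-0.07986],"tcp":[-0.01639,-0.0754,0.44764],"effort":[0.83032,-0.23141]}
{"k":26,"q":[-0.55446,0.25832],"qdot":[0.38966,-0.07917],"tcp":[-0.01563,-0.07425,0.4479],"effort":[0.82373,-0.23157]}
{"k":27,"q":[-0.54661,0.25675],"qdot":[0.3955,-0.07836],"tcp":[-0.01486,-0.07308,0.44816],"effort":[0.81698,-0.23179]}
{"k":28,"q":[-0.53865,0.2552],"qdot":[0.40137,-0.07743],"tcp":[-0.01408,-0.07189,0.44841],"effort":[0.81007,-0.23209]}
{"k":29,"q":[-0.53057,0.25367],"qdot":[0.40726,-0.07637],"tcp":[-0.01329,-0.07067,0.44867],"effort":[0.80299,-0.23247]}
{"k":30,"q":[-0.52238,0.25217],"qdot":[0.41317,-0.07518],"tcp":[-0.01249,-0.06943,0.44892],"effort":[0.79575,-0.23293]}
{"k":31,"q":[-0.51406,0.25068],"qdot":[0.41909,-0.07383],"tcp":[-0.01168,-0.06816,0.44917],"effort":[0.78833,-0.23348]}
{"k":32,"q":[-0.50563,0.24923],"qdot":[0.42502,-0.07234],"tcp":[-0.01085,-0.06687,0.44942],"effort":[0.78074,-0.23413]}
{"k":33,"q":[-0.49708,0.2478],"qdot":[0.43096,-0.0707],"tcp":[-0.01002,-0.06554,0.44967],"effort":[0.77297,-0.23488]}
{"k":34,"q":[-0.48841,0.24642],"qdot":[0.4369,-0.06889],"tcp":[-0.00918,-0.06419,0.44991],"effort":[0.76501,-0.23573]}
{"k":35,"q":[-0.47962,0.24507],"qdot":[0.44284,-0.06691],"tcp":[-0.00833,-0.06282,0.45016],"effort":[0.75687,-0.23668]}
{"k":36,"q":[-0.47071,0.24376],"qdot":[0.44877,-0.06477],"tcp":[-0.00746,-0.06141,0.4504],"effort":[0.74854,-0.23775]}
{"k":37,"q":[-0.46169,0.24249],"qdot":[0.45469,-0.06245],"tcp":[-0.00659,-0.05998,0.45063],"effort":[0.74001,-0.23893]}
{"k":38,"q":[-0.45254,0.24127],"qdot":[0.4606,-0.05996],"tcp":[-0.0057,-0.05851,0.45086],"effort":[0.73128,-0.24023]}
{"k":39,"q":[-0.44328,0.24011],"qdot":[0.4665,-0.05731],"tcp":[-0.00481,-0.05702,0.45109],"effort":[0.72235,-0.24164]}
{"k":40,"q":[-0.4339,0.239],"qdot":[0.47238,-0.0545],"tcp":[-0.0039,-0.0555,0.45132],"effort":[0.71322,-0.24316]}
{"k":41,"q":[-0.42441,0.23794],"qdot":[0.47825,-0.05155],"tcp":[-0.00298,-0.05394,0.45154],"effort":[0.70387,-0.24479]}
{"k":42,"q":[-0.41479,0.23695],"qdot":[0.48412,-0.04849],"tcp":[-0.00206,-0.05235,0.45175],"effort":[0.69431,-0.24652]}
{"k":43,"q":[-0.40506,0.23602],"qdot":[0.49,-0.04536],"tcp":[-0.00112,-0.05074,0.45196],"effort":[0.68454,-0.24832]}
{"k":44,"q":[-0.39521,0.23515],"qdot":[0.49591,-0.04223],"tcp":[-0.00018,-0.04908,0.45216],"effort":[0.67455,-0.25017]}
{"k":45,"q":[-0.38524,0.23434],"qdot":[0.50187,-0.03915],"tcp":[0.00077,-0.0474,0.45236]}
{"summary": "final tcp position (m): 0.00077 -0.04740 0.45236"}
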